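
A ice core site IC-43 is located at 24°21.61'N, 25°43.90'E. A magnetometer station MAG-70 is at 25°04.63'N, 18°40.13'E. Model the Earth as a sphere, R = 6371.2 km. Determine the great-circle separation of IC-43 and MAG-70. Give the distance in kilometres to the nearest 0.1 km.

IC-43: φ = +24.36017°, λ = +25.73167°
MAG-70: φ = +25.07717°, λ = +18.66883°
Δφ = 0.7170°,  Δλ = -7.0628°
a = sin²(Δφ/2) + cos φ₁ cos φ₂ sin²(Δλ/2) = 0.003170
c = 2·arcsin(√a) = 0.112658 rad = 6.4548°
d = R·c = 6371.2 × 0.112658 = 717.8 km

717.8 km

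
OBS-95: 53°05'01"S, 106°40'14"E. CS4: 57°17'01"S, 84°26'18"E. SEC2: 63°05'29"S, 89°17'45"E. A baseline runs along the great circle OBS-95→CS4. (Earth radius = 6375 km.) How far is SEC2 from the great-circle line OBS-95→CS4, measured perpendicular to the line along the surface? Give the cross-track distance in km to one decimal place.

685.1 km

OBS-95: φ = -53.08361°, λ = +106.67056°
CS4: φ = -57.28361°, λ = +84.43833°
SEC2: φ = -63.09139°, λ = +89.29583°
δ₁₃ = central angle OBS-95→SEC2 = 0.235572 rad  (haversine)
θ₁₃ = bearing OBS-95→SEC2 = 215.383°,  θ₁₂ = bearing OBS-95→CS4 = 242.741°
dₓₜ = R·arcsin(sin δ₁₃ · sin(θ₁₃ − θ₁₂)) = 6375·arcsin(0.23340·sin(-27.359°)) = -685.104 km
|dₓₜ| = 685.104 km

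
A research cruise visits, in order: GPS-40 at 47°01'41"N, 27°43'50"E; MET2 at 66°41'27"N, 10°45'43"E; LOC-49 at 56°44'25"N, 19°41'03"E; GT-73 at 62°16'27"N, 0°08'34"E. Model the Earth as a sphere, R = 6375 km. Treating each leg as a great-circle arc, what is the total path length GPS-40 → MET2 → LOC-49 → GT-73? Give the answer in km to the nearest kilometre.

4857 km

GPS-40: φ = +47.02806°, λ = +27.73056°
MET2: φ = +66.69083°, λ = +10.76194°
LOC-49: φ = +56.74028°, λ = +19.68417°
GT-73: φ = +62.27417°, λ = +0.14278°
GPS-40→MET2: c = 0.376528 rad, d = 2400.36 km
MET2→LOC-49: c = 0.188260 rad, d = 1200.16 km
LOC-49→GT-73: c = 0.197080 rad, d = 1256.39 km
Total = 2400.36 + 1200.16 + 1256.39 = 4856.91 km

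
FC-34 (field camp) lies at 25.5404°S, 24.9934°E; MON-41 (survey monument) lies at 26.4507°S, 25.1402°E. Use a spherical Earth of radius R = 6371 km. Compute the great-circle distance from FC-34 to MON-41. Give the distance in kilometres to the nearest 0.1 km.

102.3 km

Δφ = -0.9103°,  Δλ = 0.1468°
a = sin²(Δφ/2) + cos φ₁ cos φ₂ sin²(Δλ/2) = 0.000064
c = 2·arcsin(√a) = 0.016054 rad = 0.9198°
d = R·c = 6371 × 0.016054 = 102.3 km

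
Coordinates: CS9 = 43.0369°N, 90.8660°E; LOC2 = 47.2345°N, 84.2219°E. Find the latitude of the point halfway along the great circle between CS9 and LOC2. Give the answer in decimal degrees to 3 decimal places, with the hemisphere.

45.184°N

Bx = cos φ₂ cos Δλ = 0.674439,  By = cos φ₂ sin Δλ = -0.078561
φₘ = atan2(sin φ₁ + sin φ₂, √((cos φ₁ + Bx)² + By²)) = 45.18381°
λₘ = λ₁ + atan2(By, cos φ₁ + Bx) = 87.66641°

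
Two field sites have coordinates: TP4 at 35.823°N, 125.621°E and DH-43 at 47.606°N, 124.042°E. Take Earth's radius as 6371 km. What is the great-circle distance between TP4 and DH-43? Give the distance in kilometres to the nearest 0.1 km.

Δφ = 11.7830°,  Δλ = -1.5790°
a = sin²(Δφ/2) + cos φ₁ cos φ₂ sin²(Δλ/2) = 0.010640
c = 2·arcsin(√a) = 0.206666 rad = 11.8411°
d = R·c = 6371 × 0.206666 = 1316.7 km

1316.7 km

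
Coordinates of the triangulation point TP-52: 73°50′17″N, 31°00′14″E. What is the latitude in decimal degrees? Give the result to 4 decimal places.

73.8381°N

73° + 50′/60 + 17″/3600 = 73 + 0.83333 + 0.00472 = 73.8381°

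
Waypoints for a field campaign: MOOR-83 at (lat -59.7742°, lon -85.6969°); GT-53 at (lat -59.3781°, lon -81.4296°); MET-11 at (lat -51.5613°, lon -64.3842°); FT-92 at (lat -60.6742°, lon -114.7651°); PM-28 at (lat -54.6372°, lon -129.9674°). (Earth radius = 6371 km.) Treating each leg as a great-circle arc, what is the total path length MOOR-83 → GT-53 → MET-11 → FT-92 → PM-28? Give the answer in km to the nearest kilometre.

MOOR-83→GT-53: c = 0.038337 rad, d = 244.24 km
GT-53→MET-11: c = 0.215835 rad, d = 1375.09 km
MET-11→FT-92: c = 0.501092 rad, d = 3192.46 km
FT-92→PM-28: c = 0.176098 rad, d = 1121.92 km
Total = 244.24 + 1375.09 + 3192.46 + 1121.92 = 5933.70 km

5934 km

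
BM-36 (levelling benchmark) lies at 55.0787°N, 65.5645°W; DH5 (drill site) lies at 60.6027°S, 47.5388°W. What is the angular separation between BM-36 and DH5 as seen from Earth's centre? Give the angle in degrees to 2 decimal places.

116.56°

Δφ = -115.6814°,  Δλ = 18.0257°
a = sin²(Δφ/2) + cos φ₁ cos φ₂ sin²(Δλ/2) = 0.723579
c = 2·arcsin(√a) = 2.034382 rad = 116.5615°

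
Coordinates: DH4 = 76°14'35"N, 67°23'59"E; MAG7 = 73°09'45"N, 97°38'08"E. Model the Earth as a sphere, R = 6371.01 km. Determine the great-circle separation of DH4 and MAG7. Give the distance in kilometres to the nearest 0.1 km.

937.9 km

DH4: φ = +76.24306°, λ = +67.39972°
MAG7: φ = +73.16250°, λ = +97.63556°
Δφ = -3.0806°,  Δλ = 30.2358°
a = sin²(Δφ/2) + cos φ₁ cos φ₂ sin²(Δλ/2) = 0.005408
c = 2·arcsin(√a) = 0.147209 rad = 8.4345°
d = R·c = 6371.01 × 0.147209 = 937.9 km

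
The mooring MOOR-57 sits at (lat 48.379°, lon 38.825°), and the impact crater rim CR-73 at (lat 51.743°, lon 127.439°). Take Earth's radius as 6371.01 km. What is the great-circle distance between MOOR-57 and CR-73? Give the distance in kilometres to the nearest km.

5932 km

Δφ = 3.3640°,  Δλ = 88.6140°
a = sin²(Δφ/2) + cos φ₁ cos φ₂ sin²(Δλ/2) = 0.201521
c = 2·arcsin(√a) = 0.931092 rad = 53.3476°
d = R·c = 6371.01 × 0.931092 = 5932.0 km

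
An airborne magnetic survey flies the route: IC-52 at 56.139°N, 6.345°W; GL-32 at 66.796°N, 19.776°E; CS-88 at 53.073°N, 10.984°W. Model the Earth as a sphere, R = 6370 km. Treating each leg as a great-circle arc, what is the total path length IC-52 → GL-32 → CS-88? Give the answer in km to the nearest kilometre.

IC-52→GL-32: c = 0.282612 rad, d = 1800.24 km
GL-32→CS-88: c = 0.353543 rad, d = 2252.07 km
Total = 1800.24 + 2252.07 = 4052.31 km

4052 km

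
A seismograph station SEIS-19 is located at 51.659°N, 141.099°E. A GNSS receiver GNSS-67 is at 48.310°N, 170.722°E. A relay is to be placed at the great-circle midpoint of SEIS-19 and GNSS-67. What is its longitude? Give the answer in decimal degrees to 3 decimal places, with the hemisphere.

Bx = cos φ₂ cos Δλ = 0.578169,  By = cos φ₂ sin Δλ = 0.328753
φₘ = atan2(sin φ₁ + sin φ₂, √((cos φ₁ + Bx)² + By²)) = 50.93382°
λₘ = λ₁ + atan2(By, cos φ₁ + Bx) = 156.43803°

156.438°E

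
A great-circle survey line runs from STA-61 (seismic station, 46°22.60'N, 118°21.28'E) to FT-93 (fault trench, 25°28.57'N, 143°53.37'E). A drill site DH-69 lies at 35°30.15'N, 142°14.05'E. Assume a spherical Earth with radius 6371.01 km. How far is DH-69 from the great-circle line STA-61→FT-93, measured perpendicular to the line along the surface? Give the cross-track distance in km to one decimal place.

559.9 km

STA-61: φ = +46.37667°, λ = +118.35467°
FT-93: φ = +25.47617°, λ = +143.88950°
DH-69: φ = +35.50250°, λ = +142.23417°
δ₁₃ = central angle STA-61→DH-69 = 0.365442 rad  (haversine)
θ₁₃ = bearing STA-61→DH-69 = 112.752°,  θ₁₂ = bearing STA-61→FT-93 = 126.969°
dₓₜ = R·arcsin(sin δ₁₃ · sin(θ₁₃ − θ₁₂)) = 6371.01·arcsin(0.35736·sin(-14.217°)) = -559.893 km
|dₓₜ| = 559.893 km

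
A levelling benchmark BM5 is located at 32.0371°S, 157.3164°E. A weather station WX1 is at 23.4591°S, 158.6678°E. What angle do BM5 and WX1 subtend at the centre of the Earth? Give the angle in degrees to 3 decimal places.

Δφ = 8.5780°,  Δλ = 1.3514°
a = sin²(Δφ/2) + cos φ₁ cos φ₂ sin²(Δλ/2) = 0.005701
c = 2·arcsin(√a) = 0.151158 rad = 8.6607°

8.661°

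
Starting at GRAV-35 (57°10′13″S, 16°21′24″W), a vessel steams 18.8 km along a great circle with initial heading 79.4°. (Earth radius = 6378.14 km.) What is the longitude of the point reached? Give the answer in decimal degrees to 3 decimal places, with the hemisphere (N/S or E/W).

GRAV-35: φ = -57.17028°, λ = -16.35667°
δ = d/R = 18.8/6378.14 = 0.002948 rad
φ₂ = arcsin(sin φ₁ cos δ + cos φ₁ sin δ cos θ)
   = arcsin(-0.84029·1.00000 + 0.54214·0.00295·0.18395) = -57.13884°
λ₂ = λ₁ + atan2(sin θ sin δ cos φ₁, cos δ − sin φ₁ sin φ₂) = -16.05073°

16.051°W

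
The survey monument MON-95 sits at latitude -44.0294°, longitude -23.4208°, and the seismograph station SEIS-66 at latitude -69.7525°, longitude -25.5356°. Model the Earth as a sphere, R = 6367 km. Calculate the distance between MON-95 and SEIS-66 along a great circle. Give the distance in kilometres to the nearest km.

Δφ = -25.7231°,  Δλ = -2.1148°
a = sin²(Δφ/2) + cos φ₁ cos φ₂ sin²(Δλ/2) = 0.049634
c = 2·arcsin(√a) = 0.449343 rad = 25.7455°
d = R·c = 6367 × 0.449343 = 2861.0 km

2861 km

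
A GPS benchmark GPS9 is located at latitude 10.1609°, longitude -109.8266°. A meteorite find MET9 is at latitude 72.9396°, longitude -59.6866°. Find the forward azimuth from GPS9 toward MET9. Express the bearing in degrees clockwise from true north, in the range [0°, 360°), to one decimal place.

Δλ = 50.1400°
y = sin Δλ · cos φ₂ = 0.225202
x = cos φ₁ sin φ₂ − sin φ₁ cos φ₂ cos Δλ = 0.907831
θ = atan2(y, x) = 13.9319° → 13.9319° (mod 360°)

13.9°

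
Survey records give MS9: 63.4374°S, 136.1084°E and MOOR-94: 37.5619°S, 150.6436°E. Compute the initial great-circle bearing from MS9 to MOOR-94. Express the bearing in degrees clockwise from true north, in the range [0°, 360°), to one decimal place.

25.7°

Δλ = 14.5352°
y = sin Δλ · cos φ₂ = 0.198946
x = cos φ₁ sin φ₂ − sin φ₁ cos φ₂ cos Δλ = 0.413724
θ = atan2(y, x) = 25.6814° → 25.6814° (mod 360°)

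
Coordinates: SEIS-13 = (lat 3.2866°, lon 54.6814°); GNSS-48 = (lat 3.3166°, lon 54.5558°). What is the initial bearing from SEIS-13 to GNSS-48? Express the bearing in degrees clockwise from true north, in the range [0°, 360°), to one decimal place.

283.5°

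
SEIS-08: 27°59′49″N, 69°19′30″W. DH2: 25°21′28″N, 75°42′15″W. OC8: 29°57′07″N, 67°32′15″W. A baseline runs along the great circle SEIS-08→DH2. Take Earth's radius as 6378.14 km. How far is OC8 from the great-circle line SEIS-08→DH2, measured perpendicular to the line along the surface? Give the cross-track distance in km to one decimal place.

132.5 km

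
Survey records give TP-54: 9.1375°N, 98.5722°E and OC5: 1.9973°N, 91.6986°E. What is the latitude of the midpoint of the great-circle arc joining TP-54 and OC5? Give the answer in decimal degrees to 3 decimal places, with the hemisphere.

Bx = cos φ₂ cos Δλ = 0.992209,  By = cos φ₂ sin Δλ = -0.119607
φₘ = atan2(sin φ₁ + sin φ₂, √((cos φ₁ + Bx)² + By²)) = 5.57737°
λₘ = λ₁ + atan2(By, cos φ₁ + Bx) = 95.11447°

5.577°N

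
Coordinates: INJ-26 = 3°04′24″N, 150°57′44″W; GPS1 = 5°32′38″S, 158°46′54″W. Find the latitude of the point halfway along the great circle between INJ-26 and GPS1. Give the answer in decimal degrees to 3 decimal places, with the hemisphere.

1.238°S

INJ-26: φ = +3.07333°, λ = -150.96222°
GPS1: φ = -5.54389°, λ = -158.78167°
Bx = cos φ₂ cos Δλ = 0.986068,  By = cos φ₂ sin Δλ = -0.135415
φₘ = atan2(sin φ₁ + sin φ₂, √((cos φ₁ + Bx)² + By²)) = -1.23816°
λₘ = λ₁ + atan2(By, cos φ₁ + Bx) = -154.86558°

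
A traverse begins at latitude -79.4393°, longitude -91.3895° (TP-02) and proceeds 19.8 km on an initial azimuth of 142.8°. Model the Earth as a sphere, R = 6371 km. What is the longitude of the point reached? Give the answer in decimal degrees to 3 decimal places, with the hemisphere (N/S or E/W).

δ = d/R = 19.8/6371 = 0.003108 rad
φ₂ = arcsin(sin φ₁ cos δ + cos φ₁ sin δ cos θ)
   = arcsin(-0.98306·1.00000 + 0.18328·0.00311·-0.79653) = -79.58058°
λ₂ = λ₁ + atan2(sin θ sin δ cos φ₁, cos δ − sin φ₁ sin φ₂) = -90.79421°

90.794°W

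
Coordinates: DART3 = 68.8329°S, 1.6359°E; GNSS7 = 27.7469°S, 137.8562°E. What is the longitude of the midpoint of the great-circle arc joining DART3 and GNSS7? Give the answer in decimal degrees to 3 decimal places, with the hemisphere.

Bx = cos φ₂ cos Δλ = -0.638984,  By = cos φ₂ sin Δλ = 0.612329
φₘ = atan2(sin φ₁ + sin φ₂, √((cos φ₁ + Bx)² + By²)) = -64.31402°
λₘ = λ₁ + atan2(By, cos φ₁ + Bx) = 116.04599°

116.046°E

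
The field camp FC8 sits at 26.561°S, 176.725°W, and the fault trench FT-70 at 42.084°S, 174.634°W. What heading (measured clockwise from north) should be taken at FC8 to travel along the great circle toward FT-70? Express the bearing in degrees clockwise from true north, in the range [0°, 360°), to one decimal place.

Δλ = 2.0910°
y = sin Δλ · cos φ₂ = 0.027079
x = cos φ₁ sin φ₂ − sin φ₁ cos φ₂ cos Δλ = -0.267846
θ = atan2(y, x) = 174.2270° → 174.2270° (mod 360°)

174.2°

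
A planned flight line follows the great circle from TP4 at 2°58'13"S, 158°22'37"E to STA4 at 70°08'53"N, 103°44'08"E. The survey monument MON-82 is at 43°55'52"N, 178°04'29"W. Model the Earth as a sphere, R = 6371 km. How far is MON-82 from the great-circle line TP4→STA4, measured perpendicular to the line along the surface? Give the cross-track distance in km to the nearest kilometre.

TP4: φ = -2.97028°, λ = +158.37694°
STA4: φ = +70.14806°, λ = +103.73556°
MON-82: φ = +43.93111°, λ = -178.07472°
δ₁₃ = central angle TP4→MON-82 = 0.897760 rad  (haversine)
θ₁₃ = bearing TP4→MON-82 = 21.590°,  θ₁₂ = bearing TP4→STA4 = 343.739°
dₓₜ = R·arcsin(sin δ₁₃ · sin(θ₁₃ − θ₁₂)) = 6371·arcsin(0.78193·sin(-322.149°)) = 3188.268 km
|dₓₜ| = 3188.268 km

3188 km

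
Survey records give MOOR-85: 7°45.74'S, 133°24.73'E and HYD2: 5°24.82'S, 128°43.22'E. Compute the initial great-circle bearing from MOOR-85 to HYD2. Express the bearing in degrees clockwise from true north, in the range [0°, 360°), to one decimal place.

MOOR-85: φ = -7.76233°, λ = +133.41217°
HYD2: φ = -5.41367°, λ = +128.72033°
Δλ = -4.6918°
y = sin Δλ · cos φ₂ = -0.081432
x = cos φ₁ sin φ₂ − sin φ₁ cos φ₂ cos Δλ = 0.040530
θ = atan2(y, x) = -63.5397° → 296.4603° (mod 360°)

296.5°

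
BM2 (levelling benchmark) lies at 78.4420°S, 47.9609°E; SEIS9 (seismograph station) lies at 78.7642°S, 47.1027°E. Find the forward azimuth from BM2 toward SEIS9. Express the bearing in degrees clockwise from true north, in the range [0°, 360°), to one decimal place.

207.3°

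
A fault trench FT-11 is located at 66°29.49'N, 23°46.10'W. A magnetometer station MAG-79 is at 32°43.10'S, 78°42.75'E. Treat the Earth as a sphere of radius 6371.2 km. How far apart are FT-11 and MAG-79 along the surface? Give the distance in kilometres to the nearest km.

FT-11: φ = +66.49150°, λ = -23.76833°
MAG-79: φ = -32.71833°, λ = +78.71250°
Δφ = -99.2098°,  Δλ = 102.4808°
a = sin²(Δφ/2) + cos φ₁ cos φ₂ sin²(Δλ/2) = 0.784087
c = 2·arcsin(√a) = 2.175082 rad = 124.6230°
d = R·c = 6371.2 × 2.175082 = 13857.9 km

13858 km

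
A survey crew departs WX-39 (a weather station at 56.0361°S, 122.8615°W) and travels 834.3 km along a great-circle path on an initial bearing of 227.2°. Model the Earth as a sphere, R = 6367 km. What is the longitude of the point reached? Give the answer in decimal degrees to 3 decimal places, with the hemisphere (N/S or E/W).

δ = d/R = 834.3/6367 = 0.131035 rad
φ₂ = arcsin(sin φ₁ cos δ + cos φ₁ sin δ cos θ)
   = arcsin(-0.82939·0.99143 + 0.55867·0.13066·-0.67944) = -60.67739°
λ₂ = λ₁ + atan2(sin θ sin δ cos φ₁, cos δ − sin φ₁ sin φ₂) = -134.15069°

134.151°W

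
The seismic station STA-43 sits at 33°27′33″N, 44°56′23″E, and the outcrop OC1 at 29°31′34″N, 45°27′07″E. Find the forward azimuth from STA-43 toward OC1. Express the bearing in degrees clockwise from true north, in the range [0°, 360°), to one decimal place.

STA-43: φ = +33.45917°, λ = +44.93972°
OC1: φ = +29.52611°, λ = +45.45194°
Δλ = 0.5122°
y = sin Δλ · cos φ₂ = 0.007779
x = cos φ₁ sin φ₂ − sin φ₁ cos φ₂ cos Δλ = -0.068572
θ = atan2(y, x) = 173.5280° → 173.5280° (mod 360°)

173.5°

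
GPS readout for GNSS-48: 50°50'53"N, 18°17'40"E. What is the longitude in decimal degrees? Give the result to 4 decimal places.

18° + 17′/60 + 40″/3600 = 18 + 0.28333 + 0.01111 = 18.2944°

18.2944°E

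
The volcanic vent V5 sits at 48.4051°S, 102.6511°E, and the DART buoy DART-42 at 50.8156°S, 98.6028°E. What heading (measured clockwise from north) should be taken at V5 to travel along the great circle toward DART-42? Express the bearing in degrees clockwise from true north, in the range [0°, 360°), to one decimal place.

225.9°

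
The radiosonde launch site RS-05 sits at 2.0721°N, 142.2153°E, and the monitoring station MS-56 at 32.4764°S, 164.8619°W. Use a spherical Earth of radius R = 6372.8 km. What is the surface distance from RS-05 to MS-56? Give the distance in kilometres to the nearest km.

Δφ = -34.5485°,  Δλ = 52.9228°
a = sin²(Δφ/2) + cos φ₁ cos φ₂ sin²(Δλ/2) = 0.255571
c = 2·arcsin(√a) = 1.060015 rad = 60.7344°
d = R·c = 6372.8 × 1.060015 = 6755.3 km

6755 km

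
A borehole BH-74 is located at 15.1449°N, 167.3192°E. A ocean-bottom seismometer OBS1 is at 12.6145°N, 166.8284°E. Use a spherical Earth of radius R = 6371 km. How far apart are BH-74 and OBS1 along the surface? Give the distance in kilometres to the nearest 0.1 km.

286.3 km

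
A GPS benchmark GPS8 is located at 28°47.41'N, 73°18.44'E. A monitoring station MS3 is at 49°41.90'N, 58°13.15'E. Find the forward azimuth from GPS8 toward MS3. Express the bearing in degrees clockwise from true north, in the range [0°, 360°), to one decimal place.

335.4°

GPS8: φ = +28.79017°, λ = +73.30733°
MS3: φ = +49.69833°, λ = +58.21917°
Δλ = -15.0882°
y = sin Δλ · cos φ₂ = -0.168368
x = cos φ₁ sin φ₂ − sin φ₁ cos φ₂ cos Δλ = 0.367610
θ = atan2(y, x) = -24.6082° → 335.3918° (mod 360°)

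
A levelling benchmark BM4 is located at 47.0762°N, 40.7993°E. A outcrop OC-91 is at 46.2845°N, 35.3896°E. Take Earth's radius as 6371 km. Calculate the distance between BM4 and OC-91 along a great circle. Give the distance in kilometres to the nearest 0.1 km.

Δφ = -0.7917°,  Δλ = -5.4097°
a = sin²(Δφ/2) + cos φ₁ cos φ₂ sin²(Δλ/2) = 0.001096
c = 2·arcsin(√a) = 0.066219 rad = 3.7941°
d = R·c = 6371 × 0.066219 = 421.9 km

421.9 km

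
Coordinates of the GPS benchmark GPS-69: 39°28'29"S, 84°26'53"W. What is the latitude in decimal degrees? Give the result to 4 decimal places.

39.4747°S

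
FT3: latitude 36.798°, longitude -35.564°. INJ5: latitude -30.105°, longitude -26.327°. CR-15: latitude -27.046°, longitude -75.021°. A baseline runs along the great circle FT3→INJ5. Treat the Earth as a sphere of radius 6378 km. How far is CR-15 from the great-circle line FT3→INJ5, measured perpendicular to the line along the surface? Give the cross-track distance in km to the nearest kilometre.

4737 km

δ₁₃ = central angle FT3→CR-15 = 1.288790 rad  (haversine)
θ₁₃ = bearing FT3→CR-15 = 216.106°,  θ₁₂ = bearing FT3→INJ5 = 171.353°
dₓₜ = R·arcsin(sin δ₁₃ · sin(θ₁₃ − θ₁₂)) = 6378·arcsin(0.96050·sin(44.753°)) = 4736.614 km
|dₓₜ| = 4736.614 km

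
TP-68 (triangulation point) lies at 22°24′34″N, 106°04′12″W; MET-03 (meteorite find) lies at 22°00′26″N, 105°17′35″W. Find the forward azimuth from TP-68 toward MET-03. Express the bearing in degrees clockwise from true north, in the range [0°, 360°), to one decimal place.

119.1°

TP-68: φ = +22.40944°, λ = -106.07000°
MET-03: φ = +22.00722°, λ = -105.29306°
Δλ = 0.7769°
y = sin Δλ · cos φ₂ = 0.012572
x = cos φ₁ sin φ₂ − sin φ₁ cos φ₂ cos Δλ = -0.006988
θ = atan2(y, x) = 119.0658° → 119.0658° (mod 360°)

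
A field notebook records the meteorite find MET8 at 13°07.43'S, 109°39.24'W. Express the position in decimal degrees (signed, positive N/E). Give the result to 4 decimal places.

-13.1238°, -109.6540°

lat: 13.1238° S → -13.1238°
lon: 109.6540° W → -109.6540°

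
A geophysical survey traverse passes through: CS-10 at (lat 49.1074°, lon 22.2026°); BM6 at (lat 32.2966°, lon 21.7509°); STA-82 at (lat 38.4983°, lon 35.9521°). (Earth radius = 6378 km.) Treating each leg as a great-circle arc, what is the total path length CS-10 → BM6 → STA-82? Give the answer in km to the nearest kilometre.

3331 km

CS-10→BM6: c = 0.293463 rad, d = 1871.71 km
BM6→STA-82: c = 0.228837 rad, d = 1459.52 km
Total = 1871.71 + 1459.52 = 3331.23 km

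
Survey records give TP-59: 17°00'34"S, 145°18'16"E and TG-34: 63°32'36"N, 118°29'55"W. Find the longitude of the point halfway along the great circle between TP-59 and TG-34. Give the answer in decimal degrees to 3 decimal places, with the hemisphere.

TP-59: φ = -17.00944°, λ = +145.30444°
TG-34: φ = +63.54333°, λ = -118.49861°
Bx = cos φ₂ cos Δλ = -0.048092,  By = cos φ₂ sin Δλ = 0.442918
φₘ = atan2(sin φ₁ + sin φ₂, √((cos φ₁ + Bx)² + By²)) = 30.81732°
λₘ = λ₁ + atan2(By, cos φ₁ + Bx) = 171.30323°

171.303°E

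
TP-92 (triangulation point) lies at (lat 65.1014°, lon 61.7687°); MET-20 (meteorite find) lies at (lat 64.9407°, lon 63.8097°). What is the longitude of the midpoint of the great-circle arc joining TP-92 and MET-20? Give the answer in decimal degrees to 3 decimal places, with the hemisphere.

Bx = cos φ₂ cos Δλ = 0.423287,  By = cos φ₂ sin Δλ = 0.015085
φₘ = atan2(sin φ₁ + sin φ₂, √((cos φ₁ + Bx)² + By²)) = 65.02453°
λₘ = λ₁ + atan2(By, cos φ₁ + Bx) = 62.79227°

62.792°E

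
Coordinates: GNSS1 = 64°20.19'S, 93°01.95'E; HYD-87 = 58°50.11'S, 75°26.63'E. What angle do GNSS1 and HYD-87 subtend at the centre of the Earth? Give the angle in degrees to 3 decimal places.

9.964°

GNSS1: φ = -64.33650°, λ = +93.03250°
HYD-87: φ = -58.83517°, λ = +75.44383°
Δφ = 5.5013°,  Δλ = -17.5887°
a = sin²(Δφ/2) + cos φ₁ cos φ₂ sin²(Δλ/2) = 0.007542
c = 2·arcsin(√a) = 0.173906 rad = 9.9641°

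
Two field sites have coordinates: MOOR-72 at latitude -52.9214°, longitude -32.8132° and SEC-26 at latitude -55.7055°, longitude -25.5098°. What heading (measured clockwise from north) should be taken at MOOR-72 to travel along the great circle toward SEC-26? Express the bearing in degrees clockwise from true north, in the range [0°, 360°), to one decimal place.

Δλ = 7.3034°
y = sin Δλ · cos φ₂ = 0.071627
x = cos φ₁ sin φ₂ − sin φ₁ cos φ₂ cos Δλ = -0.052220
θ = atan2(y, x) = 126.0938° → 126.0938° (mod 360°)

126.1°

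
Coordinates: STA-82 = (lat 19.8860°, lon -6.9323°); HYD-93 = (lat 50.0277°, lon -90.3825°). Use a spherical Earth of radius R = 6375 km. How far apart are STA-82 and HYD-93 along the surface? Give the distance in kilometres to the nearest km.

7873 km

Δφ = 30.1417°,  Δλ = -83.4502°
a = sin²(Δφ/2) + cos φ₁ cos φ₂ sin²(Δλ/2) = 0.335208
c = 2·arcsin(√a) = 1.234933 rad = 70.7564°
d = R·c = 6375 × 1.234933 = 7872.7 km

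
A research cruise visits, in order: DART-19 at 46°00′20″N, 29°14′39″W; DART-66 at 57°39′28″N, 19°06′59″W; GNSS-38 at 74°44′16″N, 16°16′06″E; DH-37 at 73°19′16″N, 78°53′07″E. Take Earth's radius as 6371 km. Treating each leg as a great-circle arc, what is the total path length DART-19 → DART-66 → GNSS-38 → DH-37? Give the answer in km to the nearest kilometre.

DART-19: φ = +46.00556°, λ = -29.24417°
DART-66: φ = +57.65778°, λ = -19.11639°
GNSS-38: φ = +74.73778°, λ = +16.26833°
DH-37: φ = +73.32111°, λ = +78.88528°
DART-19→DART-66: c = 0.230284 rad, d = 1467.14 km
DART-66→GNSS-38: c = 0.376703 rad, d = 2399.97 km
GNSS-38→DH-37: c = 0.287725 rad, d = 1833.09 km
Total = 1467.14 + 2399.97 + 1833.09 = 5700.21 km

5700 km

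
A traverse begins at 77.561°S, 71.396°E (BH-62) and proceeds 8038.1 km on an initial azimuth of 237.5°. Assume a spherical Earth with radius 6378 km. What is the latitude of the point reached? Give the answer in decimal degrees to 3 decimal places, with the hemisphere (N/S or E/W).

24.115°S

δ = d/R = 8038.1/6378 = 1.260285 rad
φ₂ = arcsin(sin φ₁ cos δ + cos φ₁ sin δ cos θ)
   = arcsin(-0.97653·0.30555 + 0.21540·0.95218·-0.53730) = -24.11519°
λ₂ = λ₁ + atan2(sin θ sin δ cos φ₁, cos δ − sin φ₁ sin φ₂) = -46.98018°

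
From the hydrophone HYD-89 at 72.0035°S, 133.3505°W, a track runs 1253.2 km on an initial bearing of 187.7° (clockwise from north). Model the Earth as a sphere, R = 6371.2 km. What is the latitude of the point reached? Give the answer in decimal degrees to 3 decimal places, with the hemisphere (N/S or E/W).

83.012°S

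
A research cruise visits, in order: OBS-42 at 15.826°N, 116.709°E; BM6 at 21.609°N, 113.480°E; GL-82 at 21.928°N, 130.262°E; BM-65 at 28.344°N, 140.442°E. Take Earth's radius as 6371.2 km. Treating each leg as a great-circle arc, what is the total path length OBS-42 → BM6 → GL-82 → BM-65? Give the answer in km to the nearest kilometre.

OBS-42→BM6: c = 0.114162 rad, d = 727.35 km
BM6→GL-82: c = 0.271936 rad, d = 1732.56 km
GL-82→BM-65: c = 0.195844 rad, d = 1247.76 km
Total = 727.35 + 1732.56 + 1247.76 = 3707.67 km

3708 km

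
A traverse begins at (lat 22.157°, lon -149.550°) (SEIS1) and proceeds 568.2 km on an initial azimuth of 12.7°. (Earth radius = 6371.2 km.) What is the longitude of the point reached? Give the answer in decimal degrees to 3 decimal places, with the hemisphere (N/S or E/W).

148.289°W

δ = d/R = 568.2/6371.2 = 0.089183 rad
φ₂ = arcsin(sin φ₁ cos δ + cos φ₁ sin δ cos θ)
   = arcsin(0.37715·0.99603 + 0.92615·0.08906·0.97553) = 27.13678°
λ₂ = λ₁ + atan2(sin θ sin δ cos φ₁, cos δ − sin φ₁ sin φ₂) = -148.28925°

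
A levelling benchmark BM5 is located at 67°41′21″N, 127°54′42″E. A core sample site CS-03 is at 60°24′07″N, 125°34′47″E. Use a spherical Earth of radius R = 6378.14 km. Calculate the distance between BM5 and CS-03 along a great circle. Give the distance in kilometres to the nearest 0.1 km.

BM5: φ = +67.68917°, λ = +127.91167°
CS-03: φ = +60.40194°, λ = +125.57972°
Δφ = -7.2872°,  Δλ = -2.3319°
a = sin²(Δφ/2) + cos φ₁ cos φ₂ sin²(Δλ/2) = 0.004116
c = 2·arcsin(√a) = 0.128404 rad = 7.3570°
d = R·c = 6378.14 × 0.128404 = 819.0 km

819.0 km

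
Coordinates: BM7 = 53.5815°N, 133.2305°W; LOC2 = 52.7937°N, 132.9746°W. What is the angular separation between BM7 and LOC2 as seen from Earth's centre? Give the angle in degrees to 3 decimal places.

0.803°

Δφ = -0.7878°,  Δλ = 0.2559°
a = sin²(Δφ/2) + cos φ₁ cos φ₂ sin²(Δλ/2) = 0.000049
c = 2·arcsin(√a) = 0.014008 rad = 0.8026°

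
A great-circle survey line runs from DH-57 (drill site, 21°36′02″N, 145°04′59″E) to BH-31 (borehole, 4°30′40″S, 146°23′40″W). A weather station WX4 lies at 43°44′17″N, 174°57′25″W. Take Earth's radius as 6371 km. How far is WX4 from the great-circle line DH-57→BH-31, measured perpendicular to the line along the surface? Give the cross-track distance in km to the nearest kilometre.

3556 km

DH-57: φ = +21.60056°, λ = +145.08306°
BH-31: φ = -4.51111°, λ = -146.39444°
WX4: φ = +43.73806°, λ = -174.95694°
δ₁₃ = central angle DH-57→WX4 = 0.692864 rad  (haversine)
θ₁₃ = bearing DH-57→WX4 = 46.592°,  θ₁₂ = bearing DH-57→BH-31 = 102.608°
dₓₜ = R·arcsin(sin δ₁₃ · sin(θ₁₃ − θ₁₂)) = 6371·arcsin(0.63874·sin(-56.016°)) = -3556.167 km
|dₓₜ| = 3556.167 km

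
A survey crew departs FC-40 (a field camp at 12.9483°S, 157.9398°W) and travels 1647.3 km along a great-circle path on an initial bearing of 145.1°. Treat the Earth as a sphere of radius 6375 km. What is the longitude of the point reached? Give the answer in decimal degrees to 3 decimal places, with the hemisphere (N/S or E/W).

δ = d/R = 1647.3/6375 = 0.258400 rad
φ₂ = arcsin(sin φ₁ cos δ + cos φ₁ sin δ cos θ)
   = arcsin(-0.22407·0.96680 + 0.97457·0.25553·-0.82015) = -24.89018°
λ₂ = λ₁ + atan2(sin θ sin δ cos φ₁, cos δ − sin φ₁ sin φ₂) = -148.66481°

148.665°W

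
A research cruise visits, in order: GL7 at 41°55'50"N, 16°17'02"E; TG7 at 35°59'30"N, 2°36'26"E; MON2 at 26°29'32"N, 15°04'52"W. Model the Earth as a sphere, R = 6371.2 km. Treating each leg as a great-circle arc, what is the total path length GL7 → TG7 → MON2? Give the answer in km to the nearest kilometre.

3333 km

GL7: φ = +41.93056°, λ = +16.28389°
TG7: φ = +35.99167°, λ = +2.60722°
MON2: φ = +26.49222°, λ = -15.08111°
GL7→TG7: c = 0.212222 rad, d = 1352.11 km
TG7→MON2: c = 0.310921 rad, d = 1980.94 km
Total = 1352.11 + 1980.94 = 3333.05 km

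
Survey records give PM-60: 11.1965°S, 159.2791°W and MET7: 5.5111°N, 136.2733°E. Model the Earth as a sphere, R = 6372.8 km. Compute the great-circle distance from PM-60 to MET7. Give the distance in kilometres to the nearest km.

Δφ = 16.7076°,  Δλ = -64.4476°
a = sin²(Δφ/2) + cos φ₁ cos φ₂ sin²(Δλ/2) = 0.298739
c = 2·arcsin(√a) = 1.156525 rad = 66.2640°
d = R·c = 6372.8 × 1.156525 = 7370.3 km

7370 km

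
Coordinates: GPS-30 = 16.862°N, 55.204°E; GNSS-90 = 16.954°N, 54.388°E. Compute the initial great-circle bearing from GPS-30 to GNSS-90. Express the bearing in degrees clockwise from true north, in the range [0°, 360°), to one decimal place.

Δλ = -0.8160°
y = sin Δλ · cos φ₂ = -0.013622
x = cos φ₁ sin φ₂ − sin φ₁ cos φ₂ cos Δλ = 0.001634
θ = atan2(y, x) = -83.1608° → 276.8392° (mod 360°)

276.8°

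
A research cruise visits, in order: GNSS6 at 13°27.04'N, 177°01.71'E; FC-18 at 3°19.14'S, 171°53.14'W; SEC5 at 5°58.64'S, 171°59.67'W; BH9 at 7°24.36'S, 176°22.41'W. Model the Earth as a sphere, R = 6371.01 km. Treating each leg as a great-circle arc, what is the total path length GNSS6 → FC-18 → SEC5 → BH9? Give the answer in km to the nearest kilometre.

3035 km

GNSS6: φ = +13.45067°, λ = +177.02850°
FC-18: φ = -3.31900°, λ = -171.88567°
SEC5: φ = -5.97733°, λ = -171.99450°
BH9: φ = -7.40600°, λ = -176.37350°
GNSS6→FC-18: c = 0.350052 rad, d = 2230.18 km
FC-18→SEC5: c = 0.046435 rad, d = 295.84 km
SEC5→BH9: c = 0.079896 rad, d = 509.02 km
Total = 2230.18 + 295.84 + 509.02 = 3035.04 km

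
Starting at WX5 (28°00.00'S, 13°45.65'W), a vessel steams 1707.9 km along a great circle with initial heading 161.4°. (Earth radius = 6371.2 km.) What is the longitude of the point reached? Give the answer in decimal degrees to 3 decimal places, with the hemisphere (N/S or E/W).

7.191°W

WX5: φ = -28.00000°, λ = -13.76083°
δ = d/R = 1707.9/6371.2 = 0.268066 rad
φ₂ = arcsin(sin φ₁ cos δ + cos φ₁ sin δ cos θ)
   = arcsin(-0.46947·0.96429 + 0.88295·0.26487·-0.94777) = -42.40391°
λ₂ = λ₁ + atan2(sin θ sin δ cos φ₁, cos δ − sin φ₁ sin φ₂) = -7.19122°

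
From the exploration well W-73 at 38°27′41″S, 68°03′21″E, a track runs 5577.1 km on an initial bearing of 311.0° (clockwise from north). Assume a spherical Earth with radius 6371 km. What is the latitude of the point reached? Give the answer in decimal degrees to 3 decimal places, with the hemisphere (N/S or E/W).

0.234°S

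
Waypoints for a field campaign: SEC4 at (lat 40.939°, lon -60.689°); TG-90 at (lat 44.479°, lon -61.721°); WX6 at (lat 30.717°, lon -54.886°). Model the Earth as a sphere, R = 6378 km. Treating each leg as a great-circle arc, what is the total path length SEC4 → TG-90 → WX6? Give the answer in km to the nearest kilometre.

2048 km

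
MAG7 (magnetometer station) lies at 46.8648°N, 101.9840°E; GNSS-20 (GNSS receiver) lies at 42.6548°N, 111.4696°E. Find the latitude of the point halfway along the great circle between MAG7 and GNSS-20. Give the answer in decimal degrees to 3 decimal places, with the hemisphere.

44.858°N

Bx = cos φ₂ cos Δλ = 0.725394,  By = cos φ₂ sin Δλ = 0.121202
φₘ = atan2(sin φ₁ + sin φ₂, √((cos φ₁ + Bx)² + By²)) = 44.85793°
λₘ = λ₁ + atan2(By, cos φ₁ + Bx) = 106.90006°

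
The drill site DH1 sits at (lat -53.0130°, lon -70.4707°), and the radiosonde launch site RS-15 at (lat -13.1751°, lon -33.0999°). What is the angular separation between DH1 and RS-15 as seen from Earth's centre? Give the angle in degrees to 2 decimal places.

Δφ = 39.8379°,  Δλ = 37.3708°
a = sin²(Δφ/2) + cos φ₁ cos φ₂ sin²(Δλ/2) = 0.176195
c = 2·arcsin(√a) = 0.866353 rad = 49.6384°

49.64°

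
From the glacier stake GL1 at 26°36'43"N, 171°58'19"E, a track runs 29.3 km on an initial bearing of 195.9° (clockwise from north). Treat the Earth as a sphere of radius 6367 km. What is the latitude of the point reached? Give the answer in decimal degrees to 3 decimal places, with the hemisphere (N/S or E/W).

26.358°N

GL1: φ = +26.61194°, λ = +171.97194°
δ = d/R = 29.3/6367 = 0.004602 rad
φ₂ = arcsin(sin φ₁ cos δ + cos φ₁ sin δ cos θ)
   = arcsin(0.44795·0.99999 + 0.89406·0.00460·-0.96174) = 26.35834°
λ₂ = λ₁ + atan2(sin θ sin δ cos φ₁, cos δ − sin φ₁ sin φ₂) = 171.89133°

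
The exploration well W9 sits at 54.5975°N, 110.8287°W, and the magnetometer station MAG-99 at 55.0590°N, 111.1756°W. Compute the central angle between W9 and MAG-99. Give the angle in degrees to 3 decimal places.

0.503°

Δφ = 0.4615°,  Δλ = -0.3469°
a = sin²(Δφ/2) + cos φ₁ cos φ₂ sin²(Δλ/2) = 0.000019
c = 2·arcsin(√a) = 0.008777 rad = 0.5029°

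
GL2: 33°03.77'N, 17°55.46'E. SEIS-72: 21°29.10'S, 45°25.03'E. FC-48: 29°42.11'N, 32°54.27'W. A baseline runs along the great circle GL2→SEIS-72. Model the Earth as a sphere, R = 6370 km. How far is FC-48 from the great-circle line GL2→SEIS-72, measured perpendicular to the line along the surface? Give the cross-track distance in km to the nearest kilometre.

3547 km

GL2: φ = +33.06283°, λ = +17.92433°
SEIS-72: φ = -21.48500°, λ = +45.41717°
FC-48: φ = +29.70183°, λ = -32.90450°
δ₁₃ = central angle GL2→FC-48 = 0.752289 rad  (haversine)
θ₁₃ = bearing GL2→FC-48 = 279.768°,  θ₁₂ = bearing GL2→SEIS-72 = 150.436°
dₓₜ = R·arcsin(sin δ₁₃ · sin(θ₁₃ − θ₁₂)) = 6370·arcsin(0.68331·sin(129.332°)) = 3547.256 km
|dₓₜ| = 3547.256 km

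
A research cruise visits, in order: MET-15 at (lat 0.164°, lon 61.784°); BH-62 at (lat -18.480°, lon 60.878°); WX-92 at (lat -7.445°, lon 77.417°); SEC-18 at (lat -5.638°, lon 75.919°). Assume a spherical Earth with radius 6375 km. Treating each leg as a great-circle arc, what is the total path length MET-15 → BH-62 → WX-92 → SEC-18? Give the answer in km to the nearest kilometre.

4508 km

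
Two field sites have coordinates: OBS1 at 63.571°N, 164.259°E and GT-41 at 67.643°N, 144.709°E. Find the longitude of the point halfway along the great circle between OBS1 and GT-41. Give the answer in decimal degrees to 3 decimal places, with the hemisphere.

Bx = cos φ₂ cos Δλ = 0.358448,  By = cos φ₂ sin Δλ = -0.127285
φₘ = atan2(sin φ₁ + sin φ₂, √((cos φ₁ + Bx)² + By²)) = 65.91870°
λₘ = λ₁ + atan2(By, cos φ₁ + Bx) = 155.25778°

155.258°E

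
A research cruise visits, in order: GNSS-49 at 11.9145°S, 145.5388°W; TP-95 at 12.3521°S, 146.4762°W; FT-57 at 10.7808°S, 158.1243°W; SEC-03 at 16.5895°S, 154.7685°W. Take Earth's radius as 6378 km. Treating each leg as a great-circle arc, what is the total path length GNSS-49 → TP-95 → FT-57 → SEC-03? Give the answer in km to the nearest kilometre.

GNSS-49→TP-95: c = 0.017725 rad, d = 113.05 km
TP-95→FT-57: c = 0.201028 rad, d = 1282.16 km
FT-57→SEC-03: c = 0.116246 rad, d = 741.42 km
Total = 113.05 + 1282.16 + 741.42 = 2136.62 km

2137 km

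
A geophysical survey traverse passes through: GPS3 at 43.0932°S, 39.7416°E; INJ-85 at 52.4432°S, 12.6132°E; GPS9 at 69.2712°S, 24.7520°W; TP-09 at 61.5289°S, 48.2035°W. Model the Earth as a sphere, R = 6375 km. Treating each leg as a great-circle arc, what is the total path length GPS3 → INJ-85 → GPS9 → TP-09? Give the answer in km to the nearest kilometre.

GPS3→INJ-85: c = 0.354715 rad, d = 2261.31 km
INJ-85→GPS9: c = 0.420455 rad, d = 2680.40 km
GPS9→TP-09: c = 0.215141 rad, d = 1371.52 km
Total = 2261.31 + 2680.40 + 1371.52 = 6313.23 km

6313 km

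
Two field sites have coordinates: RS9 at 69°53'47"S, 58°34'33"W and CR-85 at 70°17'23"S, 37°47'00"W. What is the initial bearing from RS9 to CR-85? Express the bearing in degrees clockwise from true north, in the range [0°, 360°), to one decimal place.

102.9°

RS9: φ = -69.89639°, λ = -58.57583°
CR-85: φ = -70.28972°, λ = -37.78333°
Δλ = 20.7925°
y = sin Δλ · cos φ₂ = 0.119724
x = cos φ₁ sin φ₂ − sin φ₁ cos φ₂ cos Δλ = -0.027492
θ = atan2(y, x) = 102.9325° → 102.9325° (mod 360°)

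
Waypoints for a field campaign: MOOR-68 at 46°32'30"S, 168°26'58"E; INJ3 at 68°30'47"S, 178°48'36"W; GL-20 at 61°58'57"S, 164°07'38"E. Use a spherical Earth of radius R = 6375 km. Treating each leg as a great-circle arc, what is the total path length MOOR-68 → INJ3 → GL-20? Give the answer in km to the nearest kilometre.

3619 km

MOOR-68: φ = -46.54167°, λ = +168.44944°
INJ3: φ = -68.51306°, λ = -178.81000°
GL-20: φ = -61.98250°, λ = +164.12722°
MOOR-68→INJ3: c = 0.399726 rad, d = 2548.25 km
INJ3→GL-20: c = 0.167900 rad, d = 1070.36 km
Total = 2548.25 + 1070.36 = 3618.62 km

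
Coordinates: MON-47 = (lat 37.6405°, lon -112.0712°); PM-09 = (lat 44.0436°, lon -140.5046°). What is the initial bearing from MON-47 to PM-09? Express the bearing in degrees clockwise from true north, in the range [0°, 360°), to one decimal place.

Δλ = -28.4334°
y = sin Δλ · cos φ₂ = -0.342252
x = cos φ₁ sin φ₂ − sin φ₁ cos φ₂ cos Δλ = 0.164477
θ = atan2(y, x) = -64.3324° → 295.6676° (mod 360°)

295.7°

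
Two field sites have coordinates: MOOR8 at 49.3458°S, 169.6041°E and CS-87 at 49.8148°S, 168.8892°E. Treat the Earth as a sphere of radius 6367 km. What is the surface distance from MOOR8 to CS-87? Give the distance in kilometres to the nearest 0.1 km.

73.3 km

Δφ = -0.4690°,  Δλ = -0.7149°
a = sin²(Δφ/2) + cos φ₁ cos φ₂ sin²(Δλ/2) = 0.000033
c = 2·arcsin(√a) = 0.011509 rad = 0.6594°
d = R·c = 6367 × 0.011509 = 73.3 km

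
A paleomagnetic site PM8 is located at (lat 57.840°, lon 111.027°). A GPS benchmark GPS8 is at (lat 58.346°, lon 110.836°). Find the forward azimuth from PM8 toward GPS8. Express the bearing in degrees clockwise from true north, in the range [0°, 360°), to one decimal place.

Δλ = -0.1910°
y = sin Δλ · cos φ₂ = -0.001749
x = cos φ₁ sin φ₂ − sin φ₁ cos φ₂ cos Δλ = 0.008834
θ = atan2(y, x) = -11.2019° → 348.7981° (mod 360°)

348.8°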